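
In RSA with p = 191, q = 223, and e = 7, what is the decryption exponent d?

φ(n) = (p−1)(q−1) = 190·222 = 42180.
Need d with 7·d ≡ 1 (mod 42180). Apply the extended Euclidean algorithm:
42180 = 6025·7 + 5
7 = 1·5 + 2
5 = 2·2 + 1
2 = 2·1 + 0
Back-substitute:
1 = 5 − 2·2
1 = −2·7 + 3·5
1 = 3·42180 − 18077·7
So 7·(-18077) ≡ 1 (mod 42180), hence d ≡ -18077 ≡ 24103 (mod 42180).

24103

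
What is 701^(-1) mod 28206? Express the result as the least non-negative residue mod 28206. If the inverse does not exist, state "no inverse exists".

Run Euclid on (28206, 701):
28206 = 40·701 + 166
701 = 4·166 + 37
166 = 4·37 + 18
37 = 2·18 + 1
18 = 18·1 + 0
Since gcd(701, 28206) = 1, back-substitute to write 1 as a combination:
1 = 37 − 2·18
1 = −2·166 + 9·37
1 = 9·701 − 38·166
1 = −38·28206 + 1529·701
So 701·1529 ≡ 1 (mod 28206).

1529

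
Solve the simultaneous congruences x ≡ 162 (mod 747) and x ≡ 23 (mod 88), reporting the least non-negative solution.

Write x = 162 + 747·k. Then 747·k ≡ 23 − 162 ≡ 37 (mod 88).
Need 747⁻¹ mod 88. Extended Euclid on (88, 43):
88 = 2*43 + 2
43 = 21*2 + 1
2 = 2*1 + 0
Back-substitute:
1 = 43 − 21·2
1 = −21·88 + 43·43
747⁻¹ ≡ 43 (mod 88), so k ≡ 43·37 ≡ 7 (mod 88).
x = 162 + 747·7 = 5391.

5391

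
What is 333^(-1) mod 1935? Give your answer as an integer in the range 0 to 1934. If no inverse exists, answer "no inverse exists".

Euclidean algorithm on 1935, 333:
1935 = 5×333 + 270
333 = 1×270 + 63
270 = 4×63 + 18
63 = 3×18 + 9
18 = 2×9 + 0
gcd(333, 1935) = 9 ≠ 1, so 333 has no multiplicative inverse modulo 1935.

no inverse exists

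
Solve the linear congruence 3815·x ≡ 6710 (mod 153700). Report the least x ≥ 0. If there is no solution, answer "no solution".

First find gcd(3815, 153700):
153700 = 40*3815 + 1100
3815 = 3*1100 + 515
1100 = 2*515 + 70
515 = 7*70 + 25
70 = 2*25 + 20
25 = 1*20 + 5
20 = 4*5 + 0
gcd = 5 and 5 | 6710, so solutions exist. Divide through by 5: 763x ≡ 1342 (mod 30740).
Now find 763⁻¹ mod 30740:
30740 = 40·763 + 220
763 = 3·220 + 103
220 = 2·103 + 14
103 = 7·14 + 5
14 = 2·5 + 4
5 = 1·4 + 1
4 = 4·1 + 0
Back-substitute:
1 = 5 − 4
1 = −14 + 3·5
1 = 3·103 − 22·14
1 = −22·220 + 47·103
1 = 47·763 − 163·220
1 = −163·30740 + 6567·763
So 763⁻¹ ≡ 6567 (mod 30740).
Then x ≡ 6567·1342 ≡ 21274 (mod 30740); the smallest non-negative solution is x = 21274.

21274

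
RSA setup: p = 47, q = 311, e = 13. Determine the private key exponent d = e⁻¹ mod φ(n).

1097

φ(n) = (p−1)(q−1) = 46·310 = 14260.
Need d with 13·d ≡ 1 (mod 14260). Apply the extended Euclidean algorithm:
14260 = 1096·13 + 12
13 = 1·12 + 1
12 = 12·1 + 0
Back-substitute:
1 = 13 − 12
1 = −14260 + 1097·13
So 13·1097 ≡ 1 (mod 14260), hence d = 1097.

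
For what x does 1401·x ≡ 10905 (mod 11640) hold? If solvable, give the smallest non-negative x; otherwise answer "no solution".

3705

First find gcd(1401, 11640):
11640 = 8·1401 + 432
1401 = 3·432 + 105
432 = 4·105 + 12
105 = 8·12 + 9
12 = 1·9 + 3
9 = 3·3 + 0
gcd = 3 and 3 | 10905, so solutions exist. Divide through by 3: 467x ≡ 3635 (mod 3880).
Now find 467⁻¹ mod 3880:
3880 = 8×467 + 144
467 = 3×144 + 35
144 = 4×35 + 4
35 = 8×4 + 3
4 = 1×3 + 1
3 = 3×1 + 0
Back-substitute:
1 = 4 − 3
1 = −35 + 9·4
1 = 9·144 − 37·35
1 = −37·467 + 120·144
1 = 120·3880 − 997·467
So 467·(-997) ≡ 1 (mod 3880), i.e. 467⁻¹ ≡ 2883.
Then x ≡ 2883·3635 ≡ 3705 (mod 3880); the smallest non-negative solution is x = 3705.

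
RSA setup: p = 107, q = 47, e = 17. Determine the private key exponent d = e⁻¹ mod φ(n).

φ(n) = (p−1)(q−1) = 106·46 = 4876.
Need d with 17·d ≡ 1 (mod 4876). Apply the extended Euclidean algorithm:
4876 = 286*17 + 14
17 = 1*14 + 3
14 = 4*3 + 2
3 = 1*2 + 1
2 = 2*1 + 0
Back-substitute:
1 = 3 − 2
1 = −14 + 5·3
1 = 5·17 − 6·14
1 = −6·4876 + 1721·17
So 17·1721 ≡ 1 (mod 4876), hence d = 1721.

1721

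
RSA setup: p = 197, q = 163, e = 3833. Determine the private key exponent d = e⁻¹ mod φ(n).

13337

φ(n) = (p−1)(q−1) = 196·162 = 31752.
Need d with 3833·d ≡ 1 (mod 31752). Apply the extended Euclidean algorithm:
31752 = 8*3833 + 1088
3833 = 3*1088 + 569
1088 = 1*569 + 519
569 = 1*519 + 50
519 = 10*50 + 19
50 = 2*19 + 12
19 = 1*12 + 7
12 = 1*7 + 5
7 = 1*5 + 2
5 = 2*2 + 1
2 = 2*1 + 0
Back-substitute:
1 = 5 − 2·2
1 = −2·7 + 3·5
1 = 3·12 − 5·7
1 = −5·19 + 8·12
1 = 8·50 − 21·19
1 = −21·519 + 218·50
1 = 218·569 − 239·519
1 = −239·1088 + 457·569
1 = 457·3833 − 1610·1088
1 = −1610·31752 + 13337·3833
So 3833·13337 ≡ 1 (mod 31752), hence d = 13337.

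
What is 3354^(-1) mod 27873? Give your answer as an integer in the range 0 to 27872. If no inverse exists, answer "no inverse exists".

Euclidean algorithm on 27873, 3354:
27873 = 8*3354 + 1041
3354 = 3*1041 + 231
1041 = 4*231 + 117
231 = 1*117 + 114
117 = 1*114 + 3
114 = 38*3 + 0
The gcd is 3, not 1, hence no inverse exists.

no inverse exists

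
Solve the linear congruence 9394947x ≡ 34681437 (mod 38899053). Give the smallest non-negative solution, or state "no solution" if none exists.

First find gcd(9394947, 38899053):
38899053 = 4×9394947 + 1319265
9394947 = 7×1319265 + 160092
1319265 = 8×160092 + 38529
160092 = 4×38529 + 5976
38529 = 6×5976 + 2673
5976 = 2×2673 + 630
2673 = 4×630 + 153
630 = 4×153 + 18
153 = 8×18 + 9
18 = 2×9 + 0
gcd = 9 and 9 | 34681437, so solutions exist. Divide through by 9: 1043883x ≡ 3853493 (mod 4322117).
Now find 1043883⁻¹ mod 4322117:
4322117 = 4·1043883 + 146585
1043883 = 7·146585 + 17788
146585 = 8·17788 + 4281
17788 = 4·4281 + 664
4281 = 6·664 + 297
664 = 2·297 + 70
297 = 4·70 + 17
70 = 4·17 + 2
17 = 8·2 + 1
2 = 2·1 + 0
Back-substitute:
1 = 17 − 8·2
1 = −8·70 + 33·17
1 = 33·297 − 140·70
1 = −140·664 + 313·297
1 = 313·4281 − 2018·664
1 = −2018·17788 + 8385·4281
1 = 8385·146585 − 69098·17788
1 = −69098·1043883 + 492071·146585
1 = 492071·4322117 − 2037382·1043883
So 1043883·(-2037382) ≡ 1 (mod 4322117), i.e. 1043883⁻¹ ≡ 2284735.
Then x ≡ 2284735·3853493 ≡ 1812834 (mod 4322117); the smallest non-negative solution is x = 1812834.

1812834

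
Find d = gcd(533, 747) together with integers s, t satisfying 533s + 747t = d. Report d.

1

Euclidean algorithm:
747 = 1×533 + 214
533 = 2×214 + 105
214 = 2×105 + 4
105 = 26×4 + 1
4 = 4×1 + 0
gcd(533, 747) = 1.
Working backward:
1 = 105 − 26·4
1 = −26·214 + 53·105
1 = 53·533 − 132·214
1 = −132·747 + 185·533
So 1 = (-132)·747 + (185)·533.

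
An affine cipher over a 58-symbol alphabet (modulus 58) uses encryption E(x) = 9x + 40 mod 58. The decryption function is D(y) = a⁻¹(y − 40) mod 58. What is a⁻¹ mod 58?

13

Extended Euclidean algorithm:
58 = 6*9 + 4
9 = 2*4 + 1
4 = 4*1 + 0
gcd = 1, so the inverse exists. Back-substitute:
1 = 9 − 2·4
1 = −2·58 + 13·9
So 9·13 ≡ 1 (mod 58).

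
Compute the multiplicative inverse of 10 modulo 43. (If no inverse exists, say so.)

13

Run Euclid on (43, 10):
43 = 4×10 + 3
10 = 3×3 + 1
3 = 3×1 + 0
gcd = 1, so the inverse exists. Back-substitute:
1 = 10 − 3·3
1 = −3·43 + 13·10
So 10·13 ≡ 1 (mod 43).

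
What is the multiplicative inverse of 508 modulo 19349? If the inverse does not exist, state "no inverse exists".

3009

Extended Euclidean algorithm:
19349 = 38×508 + 45
508 = 11×45 + 13
45 = 3×13 + 6
13 = 2×6 + 1
6 = 6×1 + 0
Since gcd(508, 19349) = 1, back-substitute to write 1 as a combination:
1 = 13 − 2·6
1 = −2·45 + 7·13
1 = 7·508 − 79·45
1 = −79·19349 + 3009·508
So 508·3009 ≡ 1 (mod 19349).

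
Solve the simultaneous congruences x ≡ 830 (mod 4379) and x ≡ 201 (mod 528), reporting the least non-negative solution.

Write x = 830 + 4379·k. Then 4379·k ≡ 201 − 830 ≡ 427 (mod 528).
Need 4379⁻¹ mod 528. Extended Euclid on (528, 155):
528 = 3·155 + 63
155 = 2·63 + 29
63 = 2·29 + 5
29 = 5·5 + 4
5 = 1·4 + 1
4 = 4·1 + 0
Back-substitute:
1 = 5 − 4
1 = −29 + 6·5
1 = 6·63 − 13·29
1 = −13·155 + 32·63
1 = 32·528 − 109·155
4379⁻¹ ≡ 419 (mod 528), so k ≡ 419·427 ≡ 449 (mod 528).
x = 830 + 4379·449 = 1967001.

1967001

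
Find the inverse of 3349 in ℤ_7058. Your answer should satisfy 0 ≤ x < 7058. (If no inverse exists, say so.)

Extended Euclidean algorithm:
7058 = 2*3349 + 360
3349 = 9*360 + 109
360 = 3*109 + 33
109 = 3*33 + 10
33 = 3*10 + 3
10 = 3*3 + 1
3 = 3*1 + 0
The gcd is 1. Working backward:
1 = 10 − 3·3
1 = −3·33 + 10·10
1 = 10·109 − 33·33
1 = −33·360 + 109·109
1 = 109·3349 − 1014·360
1 = −1014·7058 + 2137·3349
So 3349·2137 ≡ 1 (mod 7058).

2137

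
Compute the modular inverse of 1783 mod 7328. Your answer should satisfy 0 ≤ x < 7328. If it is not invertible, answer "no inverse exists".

Apply the Euclidean algorithm to 7328 and 1783:
7328 = 4*1783 + 196
1783 = 9*196 + 19
196 = 10*19 + 6
19 = 3*6 + 1
6 = 6*1 + 0
The gcd is 1. Working backward:
1 = 19 − 3·6
1 = −3·196 + 31·19
1 = 31·1783 − 282·196
1 = −282·7328 + 1159·1783
So 1783·1159 ≡ 1 (mod 7328).

1159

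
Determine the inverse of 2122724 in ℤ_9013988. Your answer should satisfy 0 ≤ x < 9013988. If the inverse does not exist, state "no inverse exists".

Euclidean algorithm on 9013988, 2122724:
9013988 = 4*2122724 + 523092
2122724 = 4*523092 + 30356
523092 = 17*30356 + 7040
30356 = 4*7040 + 2196
7040 = 3*2196 + 452
2196 = 4*452 + 388
452 = 1*388 + 64
388 = 6*64 + 4
64 = 16*4 + 0
gcd(2122724, 9013988) = 4 ≠ 1, so 2122724 has no multiplicative inverse modulo 9013988.

no inverse exists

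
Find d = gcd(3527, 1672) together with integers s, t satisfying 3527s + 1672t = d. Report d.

1

Euclidean algorithm:
3527 = 2*1672 + 183
1672 = 9*183 + 25
183 = 7*25 + 8
25 = 3*8 + 1
8 = 8*1 + 0
gcd(3527, 1672) = 1.
Express as a combination:
1 = 25 − 3·8
1 = −3·183 + 22·25
1 = 22·1672 − 201·183
1 = −201·3527 + 424·1672
So 1 = (-201)·3527 + (424)·1672.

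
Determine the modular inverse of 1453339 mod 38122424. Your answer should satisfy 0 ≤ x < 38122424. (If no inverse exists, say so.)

Apply the Euclidean algorithm to 38122424 and 1453339:
38122424 = 26·1453339 + 335610
1453339 = 4·335610 + 110899
335610 = 3·110899 + 2913
110899 = 38·2913 + 205
2913 = 14·205 + 43
205 = 4·43 + 33
43 = 1·33 + 10
33 = 3·10 + 3
10 = 3·3 + 1
3 = 3·1 + 0
Since gcd(1453339, 38122424) = 1, back-substitute to write 1 as a combination:
1 = 10 − 3·3
1 = −3·33 + 10·10
1 = 10·43 − 13·33
1 = −13·205 + 62·43
1 = 62·2913 − 881·205
1 = −881·110899 + 33540·2913
1 = 33540·335610 − 101501·110899
1 = −101501·1453339 + 439544·335610
1 = 439544·38122424 − 11529645·1453339
Thus 1453339·(-11529645) ≡ 1 (mod 38122424); reducing, -11529645 mod 38122424 = 26592779.

26592779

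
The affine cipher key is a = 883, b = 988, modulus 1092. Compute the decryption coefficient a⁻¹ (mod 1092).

gcd(1092, 883) by repeated division:
1092 = 1·883 + 209
883 = 4·209 + 47
209 = 4·47 + 21
47 = 2·21 + 5
21 = 4·5 + 1
5 = 5·1 + 0
The gcd is 1. Working backward:
1 = 21 − 4·5
1 = −4·47 + 9·21
1 = 9·209 − 40·47
1 = −40·883 + 169·209
1 = 169·1092 − 209·883
Hence 883⁻¹ ≡ -209 ≡ 883 (mod 1092).

883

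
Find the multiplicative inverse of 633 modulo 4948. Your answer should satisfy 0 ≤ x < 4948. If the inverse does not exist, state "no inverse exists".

1493

gcd(4948, 633) by repeated division:
4948 = 7*633 + 517
633 = 1*517 + 116
517 = 4*116 + 53
116 = 2*53 + 10
53 = 5*10 + 3
10 = 3*3 + 1
3 = 3*1 + 0
The gcd is 1. Working backward:
1 = 10 − 3·3
1 = −3·53 + 16·10
1 = 16·116 − 35·53
1 = −35·517 + 156·116
1 = 156·633 − 191·517
1 = −191·4948 + 1493·633
So 633·1493 ≡ 1 (mod 4948).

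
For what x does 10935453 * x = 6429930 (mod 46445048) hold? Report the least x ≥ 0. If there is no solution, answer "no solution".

15217826

First find gcd(10935453, 46445048):
46445048 = 4*10935453 + 2703236
10935453 = 4*2703236 + 122509
2703236 = 22*122509 + 8038
122509 = 15*8038 + 1939
8038 = 4*1939 + 282
1939 = 6*282 + 247
282 = 1*247 + 35
247 = 7*35 + 2
35 = 17*2 + 1
2 = 2*1 + 0
gcd = 1, so a unique solution mod 46445048 exists.
Back-substitute for the Bézout coefficients:
1 = 35 − 17·2
1 = −17·247 + 120·35
1 = 120·282 − 137·247
1 = −137·1939 + 942·282
1 = 942·8038 − 3905·1939
1 = −3905·122509 + 59517·8038
1 = 59517·2703236 − 1313279·122509
1 = −1313279·10935453 + 5312633·2703236
1 = 5312633·46445048 − 22563811·10935453
So 10935453·(-22563811) ≡ 1 (mod 46445048), giving 10935453⁻¹ ≡ 23881237.
x ≡ 10935453⁻¹·6429930 ≡ 23881237·6429930 ≡ 15217826 (mod 46445048).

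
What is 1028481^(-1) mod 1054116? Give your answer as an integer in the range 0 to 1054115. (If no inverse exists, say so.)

Euclidean algorithm on 1054116, 1028481:
1054116 = 1*1028481 + 25635
1028481 = 40*25635 + 3081
25635 = 8*3081 + 987
3081 = 3*987 + 120
987 = 8*120 + 27
120 = 4*27 + 12
27 = 2*12 + 3
12 = 4*3 + 0
Since gcd = 3 > 1, 1028481 is not a unit mod 1054116.

no inverse exists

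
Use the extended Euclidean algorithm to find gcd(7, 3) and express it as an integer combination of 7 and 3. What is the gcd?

1

Repeated division:
7 = 2·3 + 1
3 = 3·1 + 0
gcd(7, 3) = 1.
Back-substituting:
1 = 7 − 2·3
So 1 = (1)·7 + (-2)·3.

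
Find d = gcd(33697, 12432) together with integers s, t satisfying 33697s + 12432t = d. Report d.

1

Euclidean algorithm:
33697 = 2*12432 + 8833
12432 = 1*8833 + 3599
8833 = 2*3599 + 1635
3599 = 2*1635 + 329
1635 = 4*329 + 319
329 = 1*319 + 10
319 = 31*10 + 9
10 = 1*9 + 1
9 = 9*1 + 0
gcd(33697, 12432) = 1.
Express as a combination:
1 = 10 − 9
1 = −319 + 32·10
1 = 32·329 − 33·319
1 = −33·1635 + 164·329
1 = 164·3599 − 361·1635
1 = −361·8833 + 886·3599
1 = 886·12432 − 1247·8833
1 = −1247·33697 + 3380·12432
So 1 = (-1247)·33697 + (3380)·12432.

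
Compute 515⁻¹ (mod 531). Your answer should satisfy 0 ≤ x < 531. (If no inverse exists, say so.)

Run Euclid on (531, 515):
531 = 1×515 + 16
515 = 32×16 + 3
16 = 5×3 + 1
3 = 3×1 + 0
gcd = 1, so the inverse exists. Back-substitute:
1 = 16 − 5·3
1 = −5·515 + 161·16
1 = 161·531 − 166·515
Hence 515⁻¹ ≡ -166 ≡ 365 (mod 531).

365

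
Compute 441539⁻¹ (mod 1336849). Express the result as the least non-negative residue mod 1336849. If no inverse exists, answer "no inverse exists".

1178049

Run Euclid on (1336849, 441539):
1336849 = 3*441539 + 12232
441539 = 36*12232 + 1187
12232 = 10*1187 + 362
1187 = 3*362 + 101
362 = 3*101 + 59
101 = 1*59 + 42
59 = 1*42 + 17
42 = 2*17 + 8
17 = 2*8 + 1
8 = 8*1 + 0
The gcd is 1. Working backward:
1 = 17 − 2·8
1 = −2·42 + 5·17
1 = 5·59 − 7·42
1 = −7·101 + 12·59
1 = 12·362 − 43·101
1 = −43·1187 + 141·362
1 = 141·12232 − 1453·1187
1 = −1453·441539 + 52449·12232
1 = 52449·1336849 − 158800·441539
Thus 441539·(-158800) ≡ 1 (mod 1336849); reducing, -158800 mod 1336849 = 1178049.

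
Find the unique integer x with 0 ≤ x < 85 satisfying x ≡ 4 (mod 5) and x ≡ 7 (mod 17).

Write x = 4 + 5·k. Then 5·k ≡ 7 − 4 ≡ 3 (mod 17).
Need 5⁻¹ mod 17. Extended Euclid on (17, 5):
17 = 3×5 + 2
5 = 2×2 + 1
2 = 2×1 + 0
Back-substitute:
1 = 5 − 2·2
1 = −2·17 + 7·5
5⁻¹ ≡ 7 (mod 17), so k ≡ 7·3 ≡ 4 (mod 17).
x = 4 + 5·4 = 24.

24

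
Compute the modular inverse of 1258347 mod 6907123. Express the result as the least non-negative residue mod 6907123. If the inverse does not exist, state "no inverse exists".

6654347

Apply the Euclidean algorithm to 6907123 and 1258347:
6907123 = 5·1258347 + 615388
1258347 = 2·615388 + 27571
615388 = 22·27571 + 8826
27571 = 3·8826 + 1093
8826 = 8·1093 + 82
1093 = 13·82 + 27
82 = 3·27 + 1
27 = 27·1 + 0
gcd = 1, so the inverse exists. Back-substitute:
1 = 82 − 3·27
1 = −3·1093 + 40·82
1 = 40·8826 − 323·1093
1 = −323·27571 + 1009·8826
1 = 1009·615388 − 22521·27571
1 = −22521·1258347 + 46051·615388
1 = 46051·6907123 − 252776·1258347
Hence 1258347⁻¹ ≡ -252776 ≡ 6654347 (mod 6907123).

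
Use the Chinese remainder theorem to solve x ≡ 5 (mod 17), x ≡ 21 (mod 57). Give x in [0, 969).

Write x = 5 + 17·k. Then 17·k ≡ 21 − 5 ≡ 16 (mod 57).
Need 17⁻¹ mod 57. Extended Euclid on (57, 17):
57 = 3*17 + 6
17 = 2*6 + 5
6 = 1*5 + 1
5 = 5*1 + 0
Back-substitute:
1 = 6 − 5
1 = −17 + 3·6
1 = 3·57 − 10·17
17⁻¹ ≡ 47 (mod 57), so k ≡ 47·16 ≡ 11 (mod 57).
x = 5 + 17·11 = 192.

192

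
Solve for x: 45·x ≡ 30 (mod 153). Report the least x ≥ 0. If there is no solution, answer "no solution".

gcd(45, 153):
153 = 3*45 + 18
45 = 2*18 + 9
18 = 2*9 + 0
gcd = 9, but 9 ∤ 30, so the congruence has no solution.

no solution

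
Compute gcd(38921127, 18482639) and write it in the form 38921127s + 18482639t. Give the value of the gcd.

Apply Euclid's algorithm to 38921127 and 18482639:
38921127 = 2×18482639 + 1955849
18482639 = 9×1955849 + 879998
1955849 = 2×879998 + 195853
879998 = 4×195853 + 96586
195853 = 2×96586 + 2681
96586 = 36×2681 + 70
2681 = 38×70 + 21
70 = 3×21 + 7
21 = 3×7 + 0
gcd(38921127, 18482639) = 7.
Express as a combination:
7 = 70 − 3·21
7 = −3·2681 + 115·70
7 = 115·96586 − 4143·2681
7 = −4143·195853 + 8401·96586
7 = 8401·879998 − 37747·195853
7 = −37747·1955849 + 83895·879998
7 = 83895·18482639 − 792802·1955849
7 = −792802·38921127 + 1669499·18482639
So 7 = (-792802)·38921127 + (1669499)·18482639.

7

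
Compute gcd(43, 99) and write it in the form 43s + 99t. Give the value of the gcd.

Euclidean algorithm:
99 = 2×43 + 13
43 = 3×13 + 4
13 = 3×4 + 1
4 = 4×1 + 0
gcd(43, 99) = 1.
Express as a combination:
1 = 13 − 3·4
1 = −3·43 + 10·13
1 = 10·99 − 23·43
So 1 = (10)·99 + (-23)·43.

1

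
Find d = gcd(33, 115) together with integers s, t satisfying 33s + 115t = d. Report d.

Euclidean algorithm:
115 = 3×33 + 16
33 = 2×16 + 1
16 = 16×1 + 0
gcd(33, 115) = 1.
Back-substituting:
1 = 33 − 2·16
1 = −2·115 + 7·33
So 1 = (-2)·115 + (7)·33.

1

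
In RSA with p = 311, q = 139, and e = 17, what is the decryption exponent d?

5033

φ(n) = (p−1)(q−1) = 310·138 = 42780.
Need d with 17·d ≡ 1 (mod 42780). Apply the extended Euclidean algorithm:
42780 = 2516·17 + 8
17 = 2·8 + 1
8 = 8·1 + 0
Back-substitute:
1 = 17 − 2·8
1 = −2·42780 + 5033·17
So 17·5033 ≡ 1 (mod 42780), hence d = 5033.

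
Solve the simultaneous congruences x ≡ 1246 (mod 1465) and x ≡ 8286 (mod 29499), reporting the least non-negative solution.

Write x = 1246 + 1465·k. Then 1465·k ≡ 8286 − 1246 ≡ 7040 (mod 29499).
Need 1465⁻¹ mod 29499. Extended Euclid on (29499, 1465):
29499 = 20×1465 + 199
1465 = 7×199 + 72
199 = 2×72 + 55
72 = 1×55 + 17
55 = 3×17 + 4
17 = 4×4 + 1
4 = 4×1 + 0
Back-substitute:
1 = 17 − 4·4
1 = −4·55 + 13·17
1 = 13·72 − 17·55
1 = −17·199 + 47·72
1 = 47·1465 − 346·199
1 = −346·29499 + 6967·1465
1465⁻¹ ≡ 6967 (mod 29499), so k ≡ 6967·7040 ≡ 20342 (mod 29499).
x = 1246 + 1465·20342 = 29802276.

29802276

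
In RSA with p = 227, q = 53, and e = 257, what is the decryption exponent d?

φ(n) = (p−1)(q−1) = 226·52 = 11752.
Need d with 257·d ≡ 1 (mod 11752). Apply the extended Euclidean algorithm:
11752 = 45*257 + 187
257 = 1*187 + 70
187 = 2*70 + 47
70 = 1*47 + 23
47 = 2*23 + 1
23 = 23*1 + 0
Back-substitute:
1 = 47 − 2·23
1 = −2·70 + 3·47
1 = 3·187 − 8·70
1 = −8·257 + 11·187
1 = 11·11752 − 503·257
So 257·(-503) ≡ 1 (mod 11752), hence d ≡ -503 ≡ 11249 (mod 11752).

11249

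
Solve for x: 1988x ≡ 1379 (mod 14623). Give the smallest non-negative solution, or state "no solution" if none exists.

First find gcd(1988, 14623):
14623 = 7×1988 + 707
1988 = 2×707 + 574
707 = 1×574 + 133
574 = 4×133 + 42
133 = 3×42 + 7
42 = 6×7 + 0
gcd = 7 and 7 | 1379, so solutions exist. Divide through by 7: 284x ≡ 197 (mod 2089).
Now find 284⁻¹ mod 2089:
2089 = 7*284 + 101
284 = 2*101 + 82
101 = 1*82 + 19
82 = 4*19 + 6
19 = 3*6 + 1
6 = 6*1 + 0
Back-substitute:
1 = 19 − 3·6
1 = −3·82 + 13·19
1 = 13·101 − 16·82
1 = −16·284 + 45·101
1 = 45·2089 − 331·284
So 284·(-331) ≡ 1 (mod 2089), i.e. 284⁻¹ ≡ 1758.
Then x ≡ 1758·197 ≡ 1641 (mod 2089); the smallest non-negative solution is x = 1641.

1641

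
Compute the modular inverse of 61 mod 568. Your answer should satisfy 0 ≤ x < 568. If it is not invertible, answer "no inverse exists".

149

gcd(568, 61) by repeated division:
568 = 9·61 + 19
61 = 3·19 + 4
19 = 4·4 + 3
4 = 1·3 + 1
3 = 3·1 + 0
Since gcd(61, 568) = 1, back-substitute to write 1 as a combination:
1 = 4 − 3
1 = −19 + 5·4
1 = 5·61 − 16·19
1 = −16·568 + 149·61
So 61·149 ≡ 1 (mod 568).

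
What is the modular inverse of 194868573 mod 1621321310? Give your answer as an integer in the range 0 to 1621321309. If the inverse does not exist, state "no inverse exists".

Apply the Euclidean algorithm to 1621321310 and 194868573:
1621321310 = 8*194868573 + 62372726
194868573 = 3*62372726 + 7750395
62372726 = 8*7750395 + 369566
7750395 = 20*369566 + 359075
369566 = 1*359075 + 10491
359075 = 34*10491 + 2381
10491 = 4*2381 + 967
2381 = 2*967 + 447
967 = 2*447 + 73
447 = 6*73 + 9
73 = 8*9 + 1
9 = 9*1 + 0
Since gcd(194868573, 1621321310) = 1, back-substitute to write 1 as a combination:
1 = 73 − 8·9
1 = −8·447 + 49·73
1 = 49·967 − 106·447
1 = −106·2381 + 261·967
1 = 261·10491 − 1150·2381
1 = −1150·359075 + 39361·10491
1 = 39361·369566 − 40511·359075
1 = −40511·7750395 + 849581·369566
1 = 849581·62372726 − 6837159·7750395
1 = −6837159·194868573 + 21361058·62372726
1 = 21361058·1621321310 − 177725623·194868573
Hence 194868573⁻¹ ≡ -177725623 ≡ 1443595687 (mod 1621321310).

1443595687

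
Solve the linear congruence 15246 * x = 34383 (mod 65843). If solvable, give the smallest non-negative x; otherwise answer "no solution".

33442

First find gcd(15246, 65843):
65843 = 4*15246 + 4859
15246 = 3*4859 + 669
4859 = 7*669 + 176
669 = 3*176 + 141
176 = 1*141 + 35
141 = 4*35 + 1
35 = 35*1 + 0
gcd = 1, so a unique solution mod 65843 exists.
Back-substitute for the Bézout coefficients:
1 = 141 − 4·35
1 = −4·176 + 5·141
1 = 5·669 − 19·176
1 = −19·4859 + 138·669
1 = 138·15246 − 433·4859
1 = −433·65843 + 1870·15246
So 15246·(1870) ≡ 1 (mod 65843), giving 15246⁻¹ ≡ 1870.
x ≡ 15246⁻¹·34383 ≡ 1870·34383 ≡ 33442 (mod 65843).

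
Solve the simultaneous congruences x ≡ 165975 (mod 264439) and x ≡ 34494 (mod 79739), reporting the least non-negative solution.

18549239630

Write x = 165975 + 264439·k. Then 264439·k ≡ 34494 − 165975 ≡ 27997 (mod 79739).
Need 264439⁻¹ mod 79739. Extended Euclid on (79739, 25222):
79739 = 3·25222 + 4073
25222 = 6·4073 + 784
4073 = 5·784 + 153
784 = 5·153 + 19
153 = 8·19 + 1
19 = 19·1 + 0
Back-substitute:
1 = 153 − 8·19
1 = −8·784 + 41·153
1 = 41·4073 − 213·784
1 = −213·25222 + 1319·4073
1 = 1319·79739 − 4170·25222
264439⁻¹ ≡ 75569 (mod 79739), so k ≡ 75569·27997 ≡ 70145 (mod 79739).
x = 165975 + 264439·70145 = 18549239630.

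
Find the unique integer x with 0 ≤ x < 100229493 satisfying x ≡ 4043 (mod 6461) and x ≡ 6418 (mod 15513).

82504552

Write x = 4043 + 6461·k. Then 6461·k ≡ 6418 − 4043 ≡ 2375 (mod 15513).
Need 6461⁻¹ mod 15513. Extended Euclid on (15513, 6461):
15513 = 2·6461 + 2591
6461 = 2·2591 + 1279
2591 = 2·1279 + 33
1279 = 38·33 + 25
33 = 1·25 + 8
25 = 3·8 + 1
8 = 8·1 + 0
Back-substitute:
1 = 25 − 3·8
1 = −3·33 + 4·25
1 = 4·1279 − 155·33
1 = −155·2591 + 314·1279
1 = 314·6461 − 783·2591
1 = −783·15513 + 1880·6461
6461⁻¹ ≡ 1880 (mod 15513), so k ≡ 1880·2375 ≡ 12769 (mod 15513).
x = 4043 + 6461·12769 = 82504552.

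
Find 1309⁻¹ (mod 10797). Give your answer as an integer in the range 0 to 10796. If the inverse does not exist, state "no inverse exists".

gcd(10797, 1309) by repeated division:
10797 = 8*1309 + 325
1309 = 4*325 + 9
325 = 36*9 + 1
9 = 9*1 + 0
The gcd is 1. Working backward:
1 = 325 − 36·9
1 = −36·1309 + 145·325
1 = 145·10797 − 1196·1309
So 1309·(-1196) ≡ 1 (mod 10797), and -1196 ≡ 9601 (mod 10797).

9601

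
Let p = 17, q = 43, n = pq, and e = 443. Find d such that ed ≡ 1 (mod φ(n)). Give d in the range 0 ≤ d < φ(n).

179

φ(n) = (p−1)(q−1) = 16·42 = 672.
Need d with 443·d ≡ 1 (mod 672). Apply the extended Euclidean algorithm:
672 = 1*443 + 229
443 = 1*229 + 214
229 = 1*214 + 15
214 = 14*15 + 4
15 = 3*4 + 3
4 = 1*3 + 1
3 = 3*1 + 0
Back-substitute:
1 = 4 − 3
1 = −15 + 4·4
1 = 4·214 − 57·15
1 = −57·229 + 61·214
1 = 61·443 − 118·229
1 = −118·672 + 179·443
So 443·179 ≡ 1 (mod 672), hence d = 179.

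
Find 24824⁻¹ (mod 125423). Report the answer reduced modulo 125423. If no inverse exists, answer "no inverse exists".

54289

gcd(125423, 24824) by repeated division:
125423 = 5×24824 + 1303
24824 = 19×1303 + 67
1303 = 19×67 + 30
67 = 2×30 + 7
30 = 4×7 + 2
7 = 3×2 + 1
2 = 2×1 + 0
gcd = 1, so the inverse exists. Back-substitute:
1 = 7 − 3·2
1 = −3·30 + 13·7
1 = 13·67 − 29·30
1 = −29·1303 + 564·67
1 = 564·24824 − 10745·1303
1 = −10745·125423 + 54289·24824
So 24824·54289 ≡ 1 (mod 125423).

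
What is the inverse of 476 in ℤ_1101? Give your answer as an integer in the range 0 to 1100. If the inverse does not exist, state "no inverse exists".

gcd(1101, 476) by repeated division:
1101 = 2·476 + 149
476 = 3·149 + 29
149 = 5·29 + 4
29 = 7·4 + 1
4 = 4·1 + 0
Since gcd(476, 1101) = 1, back-substitute to write 1 as a combination:
1 = 29 − 7·4
1 = −7·149 + 36·29
1 = 36·476 − 115·149
1 = −115·1101 + 266·476
So 476·266 ≡ 1 (mod 1101).

266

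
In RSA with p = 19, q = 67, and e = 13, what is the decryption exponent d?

φ(n) = (p−1)(q−1) = 18·66 = 1188.
Need d with 13·d ≡ 1 (mod 1188). Apply the extended Euclidean algorithm:
1188 = 91·13 + 5
13 = 2·5 + 3
5 = 1·3 + 2
3 = 1·2 + 1
2 = 2·1 + 0
Back-substitute:
1 = 3 − 2
1 = −5 + 2·3
1 = 2·13 − 5·5
1 = −5·1188 + 457·13
So 13·457 ≡ 1 (mod 1188), hence d = 457.

457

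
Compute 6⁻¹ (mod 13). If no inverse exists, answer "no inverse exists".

11

Extended Euclidean algorithm:
13 = 2·6 + 1
6 = 6·1 + 0
gcd = 1, so the inverse exists. Back-substitute:
1 = 13 − 2·6
Thus 6·(-2) ≡ 1 (mod 13); reducing, -2 mod 13 = 11.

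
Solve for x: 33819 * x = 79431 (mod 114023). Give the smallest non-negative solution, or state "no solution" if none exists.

First find gcd(33819, 114023):
114023 = 3·33819 + 12566
33819 = 2·12566 + 8687
12566 = 1·8687 + 3879
8687 = 2·3879 + 929
3879 = 4·929 + 163
929 = 5·163 + 114
163 = 1·114 + 49
114 = 2·49 + 16
49 = 3·16 + 1
16 = 16·1 + 0
gcd = 1, so a unique solution mod 114023 exists.
Back-substitute for the Bézout coefficients:
1 = 49 − 3·16
1 = −3·114 + 7·49
1 = 7·163 − 10·114
1 = −10·929 + 57·163
1 = 57·3879 − 238·929
1 = −238·8687 + 533·3879
1 = 533·12566 − 771·8687
1 = −771·33819 + 2075·12566
1 = 2075·114023 − 6996·33819
So 33819·(-6996) ≡ 1 (mod 114023), giving 33819⁻¹ ≡ 107027.
x ≡ 33819⁻¹·79431 ≡ 107027·79431 ≡ 48826 (mod 114023).

48826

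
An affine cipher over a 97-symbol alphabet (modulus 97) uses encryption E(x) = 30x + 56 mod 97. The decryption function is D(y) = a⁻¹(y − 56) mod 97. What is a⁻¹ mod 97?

55

gcd(97, 30) by repeated division:
97 = 3×30 + 7
30 = 4×7 + 2
7 = 3×2 + 1
2 = 2×1 + 0
gcd = 1, so the inverse exists. Back-substitute:
1 = 7 − 3·2
1 = −3·30 + 13·7
1 = 13·97 − 42·30
Hence 30⁻¹ ≡ -42 ≡ 55 (mod 97).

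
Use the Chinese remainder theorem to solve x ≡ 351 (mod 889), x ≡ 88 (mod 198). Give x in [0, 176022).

161260

Write x = 351 + 889·k. Then 889·k ≡ 88 − 351 ≡ 133 (mod 198).
Need 889⁻¹ mod 198. Extended Euclid on (198, 97):
198 = 2×97 + 4
97 = 24×4 + 1
4 = 4×1 + 0
Back-substitute:
1 = 97 − 24·4
1 = −24·198 + 49·97
889⁻¹ ≡ 49 (mod 198), so k ≡ 49·133 ≡ 181 (mod 198).
x = 351 + 889·181 = 161260.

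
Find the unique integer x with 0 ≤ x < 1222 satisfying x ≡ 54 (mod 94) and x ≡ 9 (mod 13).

Write x = 54 + 94·k. Then 94·k ≡ 9 − 54 ≡ 7 (mod 13).
Need 94⁻¹ mod 13. Extended Euclid on (13, 3):
13 = 4*3 + 1
3 = 3*1 + 0
Back-substitute:
1 = 13 − 4·3
94⁻¹ ≡ 9 (mod 13), so k ≡ 9·7 ≡ 11 (mod 13).
x = 54 + 94·11 = 1088.

1088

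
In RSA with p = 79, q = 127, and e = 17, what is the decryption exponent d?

φ(n) = (p−1)(q−1) = 78·126 = 9828.
Need d with 17·d ≡ 1 (mod 9828). Apply the extended Euclidean algorithm:
9828 = 578*17 + 2
17 = 8*2 + 1
2 = 2*1 + 0
Back-substitute:
1 = 17 − 8·2
1 = −8·9828 + 4625·17
So 17·4625 ≡ 1 (mod 9828), hence d = 4625.

4625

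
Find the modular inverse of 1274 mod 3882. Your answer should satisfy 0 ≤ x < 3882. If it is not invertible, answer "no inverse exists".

no inverse exists

Compute gcd(1274, 3882):
3882 = 3×1274 + 60
1274 = 21×60 + 14
60 = 4×14 + 4
14 = 3×4 + 2
4 = 2×2 + 0
Since gcd = 2 > 1, 1274 is not a unit mod 3882.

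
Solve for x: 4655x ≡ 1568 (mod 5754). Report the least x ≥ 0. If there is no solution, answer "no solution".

208

First find gcd(4655, 5754):
5754 = 1·4655 + 1099
4655 = 4·1099 + 259
1099 = 4·259 + 63
259 = 4·63 + 7
63 = 9·7 + 0
gcd = 7 and 7 | 1568, so solutions exist. Divide through by 7: 665x ≡ 224 (mod 822).
Now find 665⁻¹ mod 822:
822 = 1×665 + 157
665 = 4×157 + 37
157 = 4×37 + 9
37 = 4×9 + 1
9 = 9×1 + 0
Back-substitute:
1 = 37 − 4·9
1 = −4·157 + 17·37
1 = 17·665 − 72·157
1 = −72·822 + 89·665
So 665⁻¹ ≡ 89 (mod 822).
Then x ≡ 89·224 ≡ 208 (mod 822); the smallest non-negative solution is x = 208.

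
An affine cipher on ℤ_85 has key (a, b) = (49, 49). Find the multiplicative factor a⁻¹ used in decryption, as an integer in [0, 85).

Extended Euclidean algorithm:
85 = 1·49 + 36
49 = 1·36 + 13
36 = 2·13 + 10
13 = 1·10 + 3
10 = 3·3 + 1
3 = 3·1 + 0
gcd = 1, so the inverse exists. Back-substitute:
1 = 10 − 3·3
1 = −3·13 + 4·10
1 = 4·36 − 11·13
1 = −11·49 + 15·36
1 = 15·85 − 26·49
Thus 49·(-26) ≡ 1 (mod 85); reducing, -26 mod 85 = 59.

59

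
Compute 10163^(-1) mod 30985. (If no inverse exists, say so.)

21677

Run Euclid on (30985, 10163):
30985 = 3*10163 + 496
10163 = 20*496 + 243
496 = 2*243 + 10
243 = 24*10 + 3
10 = 3*3 + 1
3 = 3*1 + 0
gcd = 1, so the inverse exists. Back-substitute:
1 = 10 − 3·3
1 = −3·243 + 73·10
1 = 73·496 − 149·243
1 = −149·10163 + 3053·496
1 = 3053·30985 − 9308·10163
So 10163·(-9308) ≡ 1 (mod 30985), and -9308 ≡ 21677 (mod 30985).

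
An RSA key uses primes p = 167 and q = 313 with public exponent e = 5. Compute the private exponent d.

φ(n) = (p−1)(q−1) = 166·312 = 51792.
Need d with 5·d ≡ 1 (mod 51792). Apply the extended Euclidean algorithm:
51792 = 10358*5 + 2
5 = 2*2 + 1
2 = 2*1 + 0
Back-substitute:
1 = 5 − 2·2
1 = −2·51792 + 20717·5
So 5·20717 ≡ 1 (mod 51792), hence d = 20717.

20717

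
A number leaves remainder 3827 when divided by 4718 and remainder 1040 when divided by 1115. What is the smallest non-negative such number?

3806535

Write x = 3827 + 4718·k. Then 4718·k ≡ 1040 − 3827 ≡ 558 (mod 1115).
Need 4718⁻¹ mod 1115. Extended Euclid on (1115, 258):
1115 = 4*258 + 83
258 = 3*83 + 9
83 = 9*9 + 2
9 = 4*2 + 1
2 = 2*1 + 0
Back-substitute:
1 = 9 − 4·2
1 = −4·83 + 37·9
1 = 37·258 − 115·83
1 = −115·1115 + 497·258
4718⁻¹ ≡ 497 (mod 1115), so k ≡ 497·558 ≡ 806 (mod 1115).
x = 3827 + 4718·806 = 3806535.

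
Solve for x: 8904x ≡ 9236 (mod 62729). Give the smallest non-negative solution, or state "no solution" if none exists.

35818

First find gcd(8904, 62729):
62729 = 7·8904 + 401
8904 = 22·401 + 82
401 = 4·82 + 73
82 = 1·73 + 9
73 = 8·9 + 1
9 = 9·1 + 0
gcd = 1, so a unique solution mod 62729 exists.
Back-substitute for the Bézout coefficients:
1 = 73 − 8·9
1 = −8·82 + 9·73
1 = 9·401 − 44·82
1 = −44·8904 + 977·401
1 = 977·62729 − 6883·8904
So 8904·(-6883) ≡ 1 (mod 62729), giving 8904⁻¹ ≡ 55846.
x ≡ 8904⁻¹·9236 ≡ 55846·9236 ≡ 35818 (mod 62729).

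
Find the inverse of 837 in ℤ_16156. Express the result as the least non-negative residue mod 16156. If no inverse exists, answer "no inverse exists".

8493

gcd(16156, 837) by repeated division:
16156 = 19·837 + 253
837 = 3·253 + 78
253 = 3·78 + 19
78 = 4·19 + 2
19 = 9·2 + 1
2 = 2·1 + 0
gcd = 1, so the inverse exists. Back-substitute:
1 = 19 − 9·2
1 = −9·78 + 37·19
1 = 37·253 − 120·78
1 = −120·837 + 397·253
1 = 397·16156 − 7663·837
So 837·(-7663) ≡ 1 (mod 16156), and -7663 ≡ 8493 (mod 16156).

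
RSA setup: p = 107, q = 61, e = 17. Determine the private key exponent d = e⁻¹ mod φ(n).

φ(n) = (p−1)(q−1) = 106·60 = 6360.
Need d with 17·d ≡ 1 (mod 6360). Apply the extended Euclidean algorithm:
6360 = 374×17 + 2
17 = 8×2 + 1
2 = 2×1 + 0
Back-substitute:
1 = 17 − 8·2
1 = −8·6360 + 2993·17
So 17·2993 ≡ 1 (mod 6360), hence d = 2993.

2993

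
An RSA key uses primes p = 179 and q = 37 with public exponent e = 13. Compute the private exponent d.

493

φ(n) = (p−1)(q−1) = 178·36 = 6408.
Need d with 13·d ≡ 1 (mod 6408). Apply the extended Euclidean algorithm:
6408 = 492×13 + 12
13 = 1×12 + 1
12 = 12×1 + 0
Back-substitute:
1 = 13 − 12
1 = −6408 + 493·13
So 13·493 ≡ 1 (mod 6408), hence d = 493.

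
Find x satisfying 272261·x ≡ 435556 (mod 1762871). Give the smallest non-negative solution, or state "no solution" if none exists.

First find gcd(272261, 1762871):
1762871 = 6*272261 + 129305
272261 = 2*129305 + 13651
129305 = 9*13651 + 6446
13651 = 2*6446 + 759
6446 = 8*759 + 374
759 = 2*374 + 11
374 = 34*11 + 0
gcd = 11 and 11 | 435556, so solutions exist. Divide through by 11: 24751x ≡ 39596 (mod 160261).
Now find 24751⁻¹ mod 160261:
160261 = 6·24751 + 11755
24751 = 2·11755 + 1241
11755 = 9·1241 + 586
1241 = 2·586 + 69
586 = 8·69 + 34
69 = 2·34 + 1
34 = 34·1 + 0
Back-substitute:
1 = 69 − 2·34
1 = −2·586 + 17·69
1 = 17·1241 − 36·586
1 = −36·11755 + 341·1241
1 = 341·24751 − 718·11755
1 = −718·160261 + 4649·24751
So 24751⁻¹ ≡ 4649 (mod 160261).
Then x ≡ 4649·39596 ≡ 102176 (mod 160261); the smallest non-negative solution is x = 102176.

102176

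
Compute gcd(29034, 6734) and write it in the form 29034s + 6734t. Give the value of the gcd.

Apply Euclid's algorithm to 29034 and 6734:
29034 = 4*6734 + 2098
6734 = 3*2098 + 440
2098 = 4*440 + 338
440 = 1*338 + 102
338 = 3*102 + 32
102 = 3*32 + 6
32 = 5*6 + 2
6 = 3*2 + 0
gcd(29034, 6734) = 2.
Back-substituting:
2 = 32 − 5·6
2 = −5·102 + 16·32
2 = 16·338 − 53·102
2 = −53·440 + 69·338
2 = 69·2098 − 329·440
2 = −329·6734 + 1056·2098
2 = 1056·29034 − 4553·6734
So 2 = (1056)·29034 + (-4553)·6734.

2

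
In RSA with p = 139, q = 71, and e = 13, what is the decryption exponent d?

8917

φ(n) = (p−1)(q−1) = 138·70 = 9660.
Need d with 13·d ≡ 1 (mod 9660). Apply the extended Euclidean algorithm:
9660 = 743*13 + 1
13 = 13*1 + 0
Back-substitute:
1 = 9660 − 743·13
So 13·(-743) ≡ 1 (mod 9660), hence d ≡ -743 ≡ 8917 (mod 9660).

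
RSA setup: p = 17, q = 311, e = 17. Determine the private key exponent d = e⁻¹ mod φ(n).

φ(n) = (p−1)(q−1) = 16·310 = 4960.
Need d with 17·d ≡ 1 (mod 4960). Apply the extended Euclidean algorithm:
4960 = 291·17 + 13
17 = 1·13 + 4
13 = 3·4 + 1
4 = 4·1 + 0
Back-substitute:
1 = 13 − 3·4
1 = −3·17 + 4·13
1 = 4·4960 − 1167·17
So 17·(-1167) ≡ 1 (mod 4960), hence d ≡ -1167 ≡ 3793 (mod 4960).

3793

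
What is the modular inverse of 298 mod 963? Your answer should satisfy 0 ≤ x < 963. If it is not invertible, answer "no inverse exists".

307

Run Euclid on (963, 298):
963 = 3·298 + 69
298 = 4·69 + 22
69 = 3·22 + 3
22 = 7·3 + 1
3 = 3·1 + 0
gcd = 1, so the inverse exists. Back-substitute:
1 = 22 − 7·3
1 = −7·69 + 22·22
1 = 22·298 − 95·69
1 = −95·963 + 307·298
So 298·307 ≡ 1 (mod 963).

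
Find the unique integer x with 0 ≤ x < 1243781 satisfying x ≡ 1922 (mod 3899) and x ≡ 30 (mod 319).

Write x = 1922 + 3899·k. Then 3899·k ≡ 30 − 1922 ≡ 22 (mod 319).
Need 3899⁻¹ mod 319. Extended Euclid on (319, 71):
319 = 4*71 + 35
71 = 2*35 + 1
35 = 35*1 + 0
Back-substitute:
1 = 71 − 2·35
1 = −2·319 + 9·71
3899⁻¹ ≡ 9 (mod 319), so k ≡ 9·22 ≡ 198 (mod 319).
x = 1922 + 3899·198 = 773924.

773924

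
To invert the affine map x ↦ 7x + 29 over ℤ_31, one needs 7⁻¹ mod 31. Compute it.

9

Apply the Euclidean algorithm to 31 and 7:
31 = 4·7 + 3
7 = 2·3 + 1
3 = 3·1 + 0
Since gcd(7, 31) = 1, back-substitute to write 1 as a combination:
1 = 7 − 2·3
1 = −2·31 + 9·7
So 7·9 ≡ 1 (mod 31).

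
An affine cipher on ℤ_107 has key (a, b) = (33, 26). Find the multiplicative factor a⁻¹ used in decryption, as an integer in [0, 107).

Extended Euclidean algorithm:
107 = 3·33 + 8
33 = 4·8 + 1
8 = 8·1 + 0
The gcd is 1. Working backward:
1 = 33 − 4·8
1 = −4·107 + 13·33
So 33·13 ≡ 1 (mod 107).

13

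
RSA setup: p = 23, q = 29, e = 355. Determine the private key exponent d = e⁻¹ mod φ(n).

φ(n) = (p−1)(q−1) = 22·28 = 616.
Need d with 355·d ≡ 1 (mod 616). Apply the extended Euclidean algorithm:
616 = 1×355 + 261
355 = 1×261 + 94
261 = 2×94 + 73
94 = 1×73 + 21
73 = 3×21 + 10
21 = 2×10 + 1
10 = 10×1 + 0
Back-substitute:
1 = 21 − 2·10
1 = −2·73 + 7·21
1 = 7·94 − 9·73
1 = −9·261 + 25·94
1 = 25·355 − 34·261
1 = −34·616 + 59·355
So 355·59 ≡ 1 (mod 616), hence d = 59.

59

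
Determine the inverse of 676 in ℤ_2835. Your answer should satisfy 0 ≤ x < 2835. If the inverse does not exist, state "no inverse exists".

541

Run Euclid on (2835, 676):
2835 = 4×676 + 131
676 = 5×131 + 21
131 = 6×21 + 5
21 = 4×5 + 1
5 = 5×1 + 0
gcd = 1, so the inverse exists. Back-substitute:
1 = 21 − 4·5
1 = −4·131 + 25·21
1 = 25·676 − 129·131
1 = −129·2835 + 541·676
So 676·541 ≡ 1 (mod 2835).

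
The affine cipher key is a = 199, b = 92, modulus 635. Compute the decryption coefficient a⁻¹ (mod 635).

Extended Euclidean algorithm:
635 = 3×199 + 38
199 = 5×38 + 9
38 = 4×9 + 2
9 = 4×2 + 1
2 = 2×1 + 0
Since gcd(199, 635) = 1, back-substitute to write 1 as a combination:
1 = 9 − 4·2
1 = −4·38 + 17·9
1 = 17·199 − 89·38
1 = −89·635 + 284·199
So 199·284 ≡ 1 (mod 635).

284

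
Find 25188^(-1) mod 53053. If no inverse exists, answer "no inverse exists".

17539

gcd(53053, 25188) by repeated division:
53053 = 2*25188 + 2677
25188 = 9*2677 + 1095
2677 = 2*1095 + 487
1095 = 2*487 + 121
487 = 4*121 + 3
121 = 40*3 + 1
3 = 3*1 + 0
The gcd is 1. Working backward:
1 = 121 − 40·3
1 = −40·487 + 161·121
1 = 161·1095 − 362·487
1 = −362·2677 + 885·1095
1 = 885·25188 − 8327·2677
1 = −8327·53053 + 17539·25188
So 25188·17539 ≡ 1 (mod 53053).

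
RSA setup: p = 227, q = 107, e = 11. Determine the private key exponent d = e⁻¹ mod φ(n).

13067

φ(n) = (p−1)(q−1) = 226·106 = 23956.
Need d with 11·d ≡ 1 (mod 23956). Apply the extended Euclidean algorithm:
23956 = 2177*11 + 9
11 = 1*9 + 2
9 = 4*2 + 1
2 = 2*1 + 0
Back-substitute:
1 = 9 − 4·2
1 = −4·11 + 5·9
1 = 5·23956 − 10889·11
So 11·(-10889) ≡ 1 (mod 23956), hence d ≡ -10889 ≡ 13067 (mod 23956).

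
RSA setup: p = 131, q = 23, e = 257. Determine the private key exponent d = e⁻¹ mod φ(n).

φ(n) = (p−1)(q−1) = 130·22 = 2860.
Need d with 257·d ≡ 1 (mod 2860). Apply the extended Euclidean algorithm:
2860 = 11*257 + 33
257 = 7*33 + 26
33 = 1*26 + 7
26 = 3*7 + 5
7 = 1*5 + 2
5 = 2*2 + 1
2 = 2*1 + 0
Back-substitute:
1 = 5 − 2·2
1 = −2·7 + 3·5
1 = 3·26 − 11·7
1 = −11·33 + 14·26
1 = 14·257 − 109·33
1 = −109·2860 + 1213·257
So 257·1213 ≡ 1 (mod 2860), hence d = 1213.

1213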